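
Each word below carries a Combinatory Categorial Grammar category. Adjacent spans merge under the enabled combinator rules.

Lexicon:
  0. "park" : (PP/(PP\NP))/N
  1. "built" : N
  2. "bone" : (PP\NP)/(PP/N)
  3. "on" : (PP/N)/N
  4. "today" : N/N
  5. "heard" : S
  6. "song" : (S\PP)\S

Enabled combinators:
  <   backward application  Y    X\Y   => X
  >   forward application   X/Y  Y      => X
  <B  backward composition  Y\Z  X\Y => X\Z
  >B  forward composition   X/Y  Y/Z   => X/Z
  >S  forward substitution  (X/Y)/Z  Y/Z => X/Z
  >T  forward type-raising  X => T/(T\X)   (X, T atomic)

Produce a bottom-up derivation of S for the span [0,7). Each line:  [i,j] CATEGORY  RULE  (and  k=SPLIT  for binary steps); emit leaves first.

[0,7] S   <
  [0,5] PP   >
    [0,2] PP/(PP\NP)   >
      [0,1] "park" : (PP/(PP\NP))/N
      [1,2] "built" : N
    [2,5] PP\NP   >
      [2,3] "bone" : (PP\NP)/(PP/N)
      [3,5] PP/N   >S
        [3,4] "on" : (PP/N)/N
        [4,5] "today" : N/N
  [5,7] S\PP   <
    [5,6] "heard" : S
    [6,7] "song" : (S\PP)\S

[0,1] (PP/(PP\NP))/N  lex  "park"
[1,2] N  lex  "built"
[0,2] PP/(PP\NP)  >  k=1
[2,3] (PP\NP)/(PP/N)  lex  "bone"
[3,4] (PP/N)/N  lex  "on"
[4,5] N/N  lex  "today"
[3,5] PP/N  >S  k=4
[2,5] PP\NP  >  k=3
[0,5] PP  >  k=2
[5,6] S  lex  "heard"
[6,7] (S\PP)\S  lex  "song"
[5,7] S\PP  <  k=6
[0,7] S  <  k=5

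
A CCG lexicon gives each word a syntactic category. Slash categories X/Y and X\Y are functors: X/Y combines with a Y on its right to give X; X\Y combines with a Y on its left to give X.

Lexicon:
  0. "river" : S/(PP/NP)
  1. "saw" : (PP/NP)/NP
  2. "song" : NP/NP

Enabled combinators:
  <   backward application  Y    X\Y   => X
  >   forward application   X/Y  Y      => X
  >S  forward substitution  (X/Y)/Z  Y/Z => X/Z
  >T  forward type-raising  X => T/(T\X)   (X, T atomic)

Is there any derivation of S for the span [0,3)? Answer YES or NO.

YES

[0,3] S   >
  [0,1] "river" : S/(PP/NP)
  [1,3] PP/NP   >S
    [1,2] "saw" : (PP/NP)/NP
    [2,3] "song" : NP/NP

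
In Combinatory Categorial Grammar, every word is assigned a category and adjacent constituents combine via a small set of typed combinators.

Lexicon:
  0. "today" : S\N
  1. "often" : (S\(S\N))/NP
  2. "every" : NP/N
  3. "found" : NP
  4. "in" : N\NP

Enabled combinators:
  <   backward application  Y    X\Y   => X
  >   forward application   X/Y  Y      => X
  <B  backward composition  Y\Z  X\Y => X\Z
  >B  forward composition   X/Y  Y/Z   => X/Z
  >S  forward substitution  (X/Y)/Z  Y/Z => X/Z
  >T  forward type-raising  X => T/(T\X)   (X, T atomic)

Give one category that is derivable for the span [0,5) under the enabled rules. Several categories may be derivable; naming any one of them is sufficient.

[0,5] S   <
  [0,1] "today" : S\N
  [1,5] S\(S\N)   >
    [1,2] "often" : (S\(S\N))/NP
    [2,5] NP   >
      [2,3] "every" : NP/N
      [3,5] N   >
        [3,4] N/(N\NP)   >T
          [3,4] "found" : NP
        [4,5] "in" : N\NP

S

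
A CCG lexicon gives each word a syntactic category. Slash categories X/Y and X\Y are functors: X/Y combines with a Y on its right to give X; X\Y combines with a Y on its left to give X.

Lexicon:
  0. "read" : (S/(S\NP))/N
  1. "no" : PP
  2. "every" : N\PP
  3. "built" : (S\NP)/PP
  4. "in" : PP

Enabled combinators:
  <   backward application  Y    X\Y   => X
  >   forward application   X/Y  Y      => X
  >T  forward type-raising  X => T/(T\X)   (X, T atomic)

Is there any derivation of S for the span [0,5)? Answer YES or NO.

[0,5] S   >
  [0,3] S/(S\NP)   >
    [0,1] "read" : (S/(S\NP))/N
    [1,3] N   >
      [1,2] N/(N\PP)   >T
        [1,2] "no" : PP
      [2,3] "every" : N\PP
  [3,5] S\NP   >
    [3,4] "built" : (S\NP)/PP
    [4,5] "in" : PP

YES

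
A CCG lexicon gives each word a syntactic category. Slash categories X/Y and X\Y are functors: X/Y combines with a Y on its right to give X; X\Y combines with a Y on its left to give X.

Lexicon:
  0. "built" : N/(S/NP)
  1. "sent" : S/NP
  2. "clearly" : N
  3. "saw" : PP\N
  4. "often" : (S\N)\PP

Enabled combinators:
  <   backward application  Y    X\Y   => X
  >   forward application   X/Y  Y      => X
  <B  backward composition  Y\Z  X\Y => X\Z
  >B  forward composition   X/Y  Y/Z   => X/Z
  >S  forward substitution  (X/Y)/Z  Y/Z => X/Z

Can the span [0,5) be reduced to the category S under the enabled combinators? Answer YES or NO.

[0,5] S   <
  [0,2] N   >
    [0,1] "built" : N/(S/NP)
    [1,2] "sent" : S/NP
  [2,5] S\N   <
    [2,4] PP   <
      [2,3] "clearly" : N
      [3,4] "saw" : PP\N
    [4,5] "often" : (S\N)\PP

YES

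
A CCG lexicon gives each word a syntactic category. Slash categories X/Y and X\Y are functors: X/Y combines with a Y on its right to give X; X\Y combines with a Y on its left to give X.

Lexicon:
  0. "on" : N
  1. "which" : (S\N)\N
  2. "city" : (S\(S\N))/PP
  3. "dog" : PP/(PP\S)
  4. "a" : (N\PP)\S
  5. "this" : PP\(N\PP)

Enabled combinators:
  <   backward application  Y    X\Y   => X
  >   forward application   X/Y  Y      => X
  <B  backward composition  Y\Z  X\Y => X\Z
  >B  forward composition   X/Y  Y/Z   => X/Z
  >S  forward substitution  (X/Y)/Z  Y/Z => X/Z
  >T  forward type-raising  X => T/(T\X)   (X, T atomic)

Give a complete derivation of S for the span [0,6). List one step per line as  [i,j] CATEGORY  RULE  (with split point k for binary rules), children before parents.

[0,6] S   <
  [0,2] S\N   <
    [0,1] "on" : N
    [1,2] "which" : (S\N)\N
  [2,6] S\(S\N)   >
    [2,3] "city" : (S\(S\N))/PP
    [3,6] PP   >
      [3,4] "dog" : PP/(PP\S)
      [4,6] PP\S   <B
        [4,5] "a" : (N\PP)\S
        [5,6] "this" : PP\(N\PP)

[0,1] N  lex  "on"
[1,2] (S\N)\N  lex  "which"
[0,2] S\N  <  k=1
[2,3] (S\(S\N))/PP  lex  "city"
[3,4] PP/(PP\S)  lex  "dog"
[4,5] (N\PP)\S  lex  "a"
[5,6] PP\(N\PP)  lex  "this"
[4,6] PP\S  <B  k=5
[3,6] PP  >  k=4
[2,6] S\(S\N)  >  k=3
[0,6] S  <  k=2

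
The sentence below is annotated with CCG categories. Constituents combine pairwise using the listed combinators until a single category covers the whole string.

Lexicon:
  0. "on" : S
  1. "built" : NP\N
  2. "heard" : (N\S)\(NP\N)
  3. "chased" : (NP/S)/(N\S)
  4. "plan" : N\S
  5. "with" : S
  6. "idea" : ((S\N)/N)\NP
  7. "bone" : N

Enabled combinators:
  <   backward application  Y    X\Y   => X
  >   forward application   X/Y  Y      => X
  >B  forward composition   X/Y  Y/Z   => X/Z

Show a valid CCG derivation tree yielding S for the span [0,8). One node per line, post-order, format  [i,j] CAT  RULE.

[0,8] S   <
  [0,3] N   <
    [0,1] "on" : S
    [1,3] N\S   <
      [1,2] "built" : NP\N
      [2,3] "heard" : (N\S)\(NP\N)
  [3,8] S\N   >
    [3,7] (S\N)/N   <
      [3,6] NP   >
        [3,5] NP/S   >
          [3,4] "chased" : (NP/S)/(N\S)
          [4,5] "plan" : N\S
        [5,6] "with" : S
      [6,7] "idea" : ((S\N)/N)\NP
    [7,8] "bone" : N

[0,1] S  lex  "on"
[1,2] NP\N  lex  "built"
[2,3] (N\S)\(NP\N)  lex  "heard"
[1,3] N\S  <  k=2
[0,3] N  <  k=1
[3,4] (NP/S)/(N\S)  lex  "chased"
[4,5] N\S  lex  "plan"
[3,5] NP/S  >  k=4
[5,6] S  lex  "with"
[3,6] NP  >  k=5
[6,7] ((S\N)/N)\NP  lex  "idea"
[3,7] (S\N)/N  <  k=6
[7,8] N  lex  "bone"
[3,8] S\N  >  k=7
[0,8] S  <  k=3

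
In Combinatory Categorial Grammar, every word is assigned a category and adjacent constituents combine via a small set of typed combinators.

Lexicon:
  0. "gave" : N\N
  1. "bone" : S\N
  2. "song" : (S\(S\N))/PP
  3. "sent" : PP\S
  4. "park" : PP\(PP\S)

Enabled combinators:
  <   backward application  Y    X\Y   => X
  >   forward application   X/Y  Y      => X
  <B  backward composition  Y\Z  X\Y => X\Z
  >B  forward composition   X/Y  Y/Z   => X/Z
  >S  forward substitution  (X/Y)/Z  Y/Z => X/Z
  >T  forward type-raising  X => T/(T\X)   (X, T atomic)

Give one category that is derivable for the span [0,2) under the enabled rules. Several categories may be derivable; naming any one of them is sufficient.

[0,5] S   <
  [0,2] S\N   <B
    [0,1] "gave" : N\N
    [1,2] "bone" : S\N
  [2,5] S\(S\N)   >
    [2,3] "song" : (S\(S\N))/PP
    [3,5] PP   <
      [3,4] "sent" : PP\S
      [4,5] "park" : PP\(PP\S)

S\N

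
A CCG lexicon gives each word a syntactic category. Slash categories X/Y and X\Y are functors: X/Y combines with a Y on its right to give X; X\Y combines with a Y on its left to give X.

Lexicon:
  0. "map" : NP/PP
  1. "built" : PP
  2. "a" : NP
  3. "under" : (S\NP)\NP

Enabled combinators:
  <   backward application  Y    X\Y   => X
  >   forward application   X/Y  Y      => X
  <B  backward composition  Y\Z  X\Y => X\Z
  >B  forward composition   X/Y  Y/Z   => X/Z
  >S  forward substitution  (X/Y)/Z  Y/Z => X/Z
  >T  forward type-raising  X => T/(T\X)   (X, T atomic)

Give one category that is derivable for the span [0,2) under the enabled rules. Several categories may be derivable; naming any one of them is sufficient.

NP

[0,4] S   <
  [0,2] NP   >
    [0,1] "map" : NP/PP
    [1,2] "built" : PP
  [2,4] S\NP   <
    [2,3] "a" : NP
    [3,4] "under" : (S\NP)\NP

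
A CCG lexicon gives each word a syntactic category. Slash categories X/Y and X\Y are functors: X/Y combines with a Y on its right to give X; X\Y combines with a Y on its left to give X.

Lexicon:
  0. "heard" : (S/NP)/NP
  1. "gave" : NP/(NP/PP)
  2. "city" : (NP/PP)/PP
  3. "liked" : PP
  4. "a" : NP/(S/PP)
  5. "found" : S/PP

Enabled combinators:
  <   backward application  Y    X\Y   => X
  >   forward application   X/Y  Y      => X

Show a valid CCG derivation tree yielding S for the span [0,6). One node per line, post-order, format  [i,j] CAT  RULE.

[0,1] (S/NP)/NP  lex  "heard"
[1,2] NP/(NP/PP)  lex  "gave"
[2,3] (NP/PP)/PP  lex  "city"
[3,4] PP  lex  "liked"
[2,4] NP/PP  >  k=3
[1,4] NP  >  k=2
[0,4] S/NP  >  k=1
[4,5] NP/(S/PP)  lex  "a"
[5,6] S/PP  lex  "found"
[4,6] NP  >  k=5
[0,6] S  >  k=4

[0,6] S   >
  [0,4] S/NP   >
    [0,1] "heard" : (S/NP)/NP
    [1,4] NP   >
      [1,2] "gave" : NP/(NP/PP)
      [2,4] NP/PP   >
        [2,3] "city" : (NP/PP)/PP
        [3,4] "liked" : PP
  [4,6] NP   >
    [4,5] "a" : NP/(S/PP)
    [5,6] "found" : S/PP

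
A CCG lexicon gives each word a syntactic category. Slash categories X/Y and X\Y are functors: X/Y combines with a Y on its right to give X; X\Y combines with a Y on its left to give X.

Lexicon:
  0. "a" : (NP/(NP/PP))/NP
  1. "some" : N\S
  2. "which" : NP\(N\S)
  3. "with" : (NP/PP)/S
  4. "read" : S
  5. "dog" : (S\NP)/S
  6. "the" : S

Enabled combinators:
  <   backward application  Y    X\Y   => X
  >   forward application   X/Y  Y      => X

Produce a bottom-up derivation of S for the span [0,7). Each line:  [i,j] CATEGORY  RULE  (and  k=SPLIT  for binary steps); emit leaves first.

[0,1] (NP/(NP/PP))/NP  lex  "a"
[1,2] N\S  lex  "some"
[2,3] NP\(N\S)  lex  "which"
[1,3] NP  <  k=2
[0,3] NP/(NP/PP)  >  k=1
[3,4] (NP/PP)/S  lex  "with"
[4,5] S  lex  "read"
[3,5] NP/PP  >  k=4
[0,5] NP  >  k=3
[5,6] (S\NP)/S  lex  "dog"
[6,7] S  lex  "the"
[5,7] S\NP  >  k=6
[0,7] S  <  k=5

[0,7] S   <
  [0,5] NP   >
    [0,3] NP/(NP/PP)   >
      [0,1] "a" : (NP/(NP/PP))/NP
      [1,3] NP   <
        [1,2] "some" : N\S
        [2,3] "which" : NP\(N\S)
    [3,5] NP/PP   >
      [3,4] "with" : (NP/PP)/S
      [4,5] "read" : S
  [5,7] S\NP   >
    [5,6] "dog" : (S\NP)/S
    [6,7] "the" : S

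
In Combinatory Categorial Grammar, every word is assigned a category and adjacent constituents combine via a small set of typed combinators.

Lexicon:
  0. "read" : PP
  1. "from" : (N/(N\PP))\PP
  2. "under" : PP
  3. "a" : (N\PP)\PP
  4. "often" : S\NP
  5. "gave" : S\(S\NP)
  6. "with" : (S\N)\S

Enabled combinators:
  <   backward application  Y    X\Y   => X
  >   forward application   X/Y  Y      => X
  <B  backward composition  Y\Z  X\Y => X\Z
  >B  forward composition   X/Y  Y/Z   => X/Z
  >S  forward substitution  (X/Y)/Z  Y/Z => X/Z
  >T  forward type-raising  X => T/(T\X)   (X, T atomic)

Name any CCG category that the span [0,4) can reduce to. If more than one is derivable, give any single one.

[0,7] S   <
  [0,4] N   >
    [0,2] N/(N\PP)   <
      [0,1] "read" : PP
      [1,2] "from" : (N/(N\PP))\PP
    [2,4] N\PP   <
      [2,3] "under" : PP
      [3,4] "a" : (N\PP)\PP
  [4,7] S\N   <
    [4,6] S   <
      [4,5] "often" : S\NP
      [5,6] "gave" : S\(S\NP)
    [6,7] "with" : (S\N)\S

N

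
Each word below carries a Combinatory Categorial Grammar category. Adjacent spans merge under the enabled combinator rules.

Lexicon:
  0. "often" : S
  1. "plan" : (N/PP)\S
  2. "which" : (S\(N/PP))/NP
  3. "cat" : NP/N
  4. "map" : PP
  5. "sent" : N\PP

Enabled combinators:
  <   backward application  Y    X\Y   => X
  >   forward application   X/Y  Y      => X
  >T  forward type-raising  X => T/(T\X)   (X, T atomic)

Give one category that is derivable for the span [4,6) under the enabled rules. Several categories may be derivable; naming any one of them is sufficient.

N

[0,6] S   <
  [0,2] N/PP   <
    [0,1] "often" : S
    [1,2] "plan" : (N/PP)\S
  [2,6] S\(N/PP)   >
    [2,3] "which" : (S\(N/PP))/NP
    [3,6] NP   >
      [3,4] "cat" : NP/N
      [4,6] N   <
        [4,5] "map" : PP
        [5,6] "sent" : N\PP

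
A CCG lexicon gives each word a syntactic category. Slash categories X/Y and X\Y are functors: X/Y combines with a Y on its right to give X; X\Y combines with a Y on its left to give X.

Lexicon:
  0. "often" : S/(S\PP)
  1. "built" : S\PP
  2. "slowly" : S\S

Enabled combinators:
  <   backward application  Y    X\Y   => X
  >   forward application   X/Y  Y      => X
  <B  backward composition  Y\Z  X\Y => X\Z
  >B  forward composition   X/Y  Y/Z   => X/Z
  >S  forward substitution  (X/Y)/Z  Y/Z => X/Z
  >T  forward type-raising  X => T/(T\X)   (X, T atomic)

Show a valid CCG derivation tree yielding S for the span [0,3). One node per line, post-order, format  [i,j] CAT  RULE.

[0,1] S/(S\PP)  lex  "often"
[1,2] S\PP  lex  "built"
[2,3] S\S  lex  "slowly"
[1,3] S\PP  <B  k=2
[0,3] S  >  k=1

[0,3] S   >
  [0,1] "often" : S/(S\PP)
  [1,3] S\PP   <B
    [1,2] "built" : S\PP
    [2,3] "slowly" : S\S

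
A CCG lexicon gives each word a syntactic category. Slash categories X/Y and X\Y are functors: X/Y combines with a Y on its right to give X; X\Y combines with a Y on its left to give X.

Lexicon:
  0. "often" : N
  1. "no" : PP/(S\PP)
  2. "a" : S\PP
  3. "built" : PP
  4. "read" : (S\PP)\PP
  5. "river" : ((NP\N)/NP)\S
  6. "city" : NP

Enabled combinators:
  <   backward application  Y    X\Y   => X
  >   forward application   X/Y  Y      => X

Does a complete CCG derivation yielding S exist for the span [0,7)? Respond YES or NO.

N PP/(S\PP) S\PP PP (S\PP)\PP ((NP\N)/NP)\S NP
CKY chart[0,7] = {NP}; S ∉ chart

NO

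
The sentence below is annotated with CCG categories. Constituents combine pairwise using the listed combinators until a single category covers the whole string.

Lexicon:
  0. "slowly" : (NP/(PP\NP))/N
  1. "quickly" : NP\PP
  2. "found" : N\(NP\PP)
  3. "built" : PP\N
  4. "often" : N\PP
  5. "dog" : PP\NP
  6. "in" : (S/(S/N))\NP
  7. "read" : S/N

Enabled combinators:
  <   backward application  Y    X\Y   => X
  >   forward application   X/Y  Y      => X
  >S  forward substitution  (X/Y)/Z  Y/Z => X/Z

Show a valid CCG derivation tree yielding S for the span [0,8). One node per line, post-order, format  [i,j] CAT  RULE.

[0,8] S   >
  [0,7] S/(S/N)   <
    [0,6] NP   >
      [0,5] NP/(PP\NP)   >
        [0,1] "slowly" : (NP/(PP\NP))/N
        [1,5] N   <
          [1,4] PP   <
            [1,3] N   <
              [1,2] "quickly" : NP\PP
              [2,3] "found" : N\(NP\PP)
            [3,4] "built" : PP\N
          [4,5] "often" : N\PP
      [5,6] "dog" : PP\NP
    [6,7] "in" : (S/(S/N))\NP
  [7,8] "read" : S/N

[0,1] (NP/(PP\NP))/N  lex  "slowly"
[1,2] NP\PP  lex  "quickly"
[2,3] N\(NP\PP)  lex  "found"
[1,3] N  <  k=2
[3,4] PP\N  lex  "built"
[1,4] PP  <  k=3
[4,5] N\PP  lex  "often"
[1,5] N  <  k=4
[0,5] NP/(PP\NP)  >  k=1
[5,6] PP\NP  lex  "dog"
[0,6] NP  >  k=5
[6,7] (S/(S/N))\NP  lex  "in"
[0,7] S/(S/N)  <  k=6
[7,8] S/N  lex  "read"
[0,8] S  >  k=7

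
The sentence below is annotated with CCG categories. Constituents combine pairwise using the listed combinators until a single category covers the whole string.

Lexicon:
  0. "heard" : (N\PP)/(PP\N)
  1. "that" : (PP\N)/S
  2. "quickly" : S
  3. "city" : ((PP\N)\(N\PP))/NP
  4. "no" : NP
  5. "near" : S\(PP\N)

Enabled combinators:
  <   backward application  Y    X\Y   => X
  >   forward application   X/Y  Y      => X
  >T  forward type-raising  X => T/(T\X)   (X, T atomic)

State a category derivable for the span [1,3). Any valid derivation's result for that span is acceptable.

PP\N

[0,6] S   <
  [0,5] PP\N   <
    [0,3] N\PP   >
      [0,1] "heard" : (N\PP)/(PP\N)
      [1,3] PP\N   >
        [1,2] "that" : (PP\N)/S
        [2,3] "quickly" : S
    [3,5] (PP\N)\(N\PP)   >
      [3,4] "city" : ((PP\N)\(N\PP))/NP
      [4,5] "no" : NP
  [5,6] "near" : S\(PP\N)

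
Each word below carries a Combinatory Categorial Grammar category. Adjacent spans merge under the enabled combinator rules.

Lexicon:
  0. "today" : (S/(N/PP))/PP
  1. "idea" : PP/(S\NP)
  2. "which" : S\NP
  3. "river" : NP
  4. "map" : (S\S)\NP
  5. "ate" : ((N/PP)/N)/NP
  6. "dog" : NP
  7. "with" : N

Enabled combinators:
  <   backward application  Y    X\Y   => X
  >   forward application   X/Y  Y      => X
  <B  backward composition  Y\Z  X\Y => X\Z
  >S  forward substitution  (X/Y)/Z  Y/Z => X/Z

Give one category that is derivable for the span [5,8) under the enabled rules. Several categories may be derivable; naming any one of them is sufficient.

[0,8] S   >
  [0,5] S/(N/PP)   >
    [0,1] "today" : (S/(N/PP))/PP
    [1,5] PP   >
      [1,2] "idea" : PP/(S\NP)
      [2,5] S\NP   <B
        [2,3] "which" : S\NP
        [3,5] S\S   <
          [3,4] "river" : NP
          [4,5] "map" : (S\S)\NP
  [5,8] N/PP   >
    [5,7] (N/PP)/N   >
      [5,6] "ate" : ((N/PP)/N)/NP
      [6,7] "dog" : NP
    [7,8] "with" : N

N/PP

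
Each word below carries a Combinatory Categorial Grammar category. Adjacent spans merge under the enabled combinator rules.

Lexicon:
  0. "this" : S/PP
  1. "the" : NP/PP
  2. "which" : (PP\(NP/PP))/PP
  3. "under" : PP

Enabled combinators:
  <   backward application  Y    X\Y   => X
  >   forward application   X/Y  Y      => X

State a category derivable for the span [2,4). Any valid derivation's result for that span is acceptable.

[0,4] S   >
  [0,1] "this" : S/PP
  [1,4] PP   <
    [1,2] "the" : NP/PP
    [2,4] PP\(NP/PP)   >
      [2,3] "which" : (PP\(NP/PP))/PP
      [3,4] "under" : PP

PP\(NP/PP)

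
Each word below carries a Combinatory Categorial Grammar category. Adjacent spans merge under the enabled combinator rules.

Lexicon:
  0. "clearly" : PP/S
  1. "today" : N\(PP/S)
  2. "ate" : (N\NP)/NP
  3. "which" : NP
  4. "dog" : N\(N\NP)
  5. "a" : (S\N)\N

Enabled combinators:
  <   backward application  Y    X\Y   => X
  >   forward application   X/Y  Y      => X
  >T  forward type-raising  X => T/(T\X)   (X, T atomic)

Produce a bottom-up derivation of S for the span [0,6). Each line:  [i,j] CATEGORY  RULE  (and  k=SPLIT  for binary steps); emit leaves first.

[0,6] S   <
  [0,2] N   <
    [0,1] "clearly" : PP/S
    [1,2] "today" : N\(PP/S)
  [2,6] S\N   <
    [2,5] N   <
      [2,4] N\NP   >
        [2,3] "ate" : (N\NP)/NP
        [3,4] "which" : NP
      [4,5] "dog" : N\(N\NP)
    [5,6] "a" : (S\N)\N

[0,1] PP/S  lex  "clearly"
[1,2] N\(PP/S)  lex  "today"
[0,2] N  <  k=1
[2,3] (N\NP)/NP  lex  "ate"
[3,4] NP  lex  "which"
[2,4] N\NP  >  k=3
[4,5] N\(N\NP)  lex  "dog"
[2,5] N  <  k=4
[5,6] (S\N)\N  lex  "a"
[2,6] S\N  <  k=5
[0,6] S  <  k=2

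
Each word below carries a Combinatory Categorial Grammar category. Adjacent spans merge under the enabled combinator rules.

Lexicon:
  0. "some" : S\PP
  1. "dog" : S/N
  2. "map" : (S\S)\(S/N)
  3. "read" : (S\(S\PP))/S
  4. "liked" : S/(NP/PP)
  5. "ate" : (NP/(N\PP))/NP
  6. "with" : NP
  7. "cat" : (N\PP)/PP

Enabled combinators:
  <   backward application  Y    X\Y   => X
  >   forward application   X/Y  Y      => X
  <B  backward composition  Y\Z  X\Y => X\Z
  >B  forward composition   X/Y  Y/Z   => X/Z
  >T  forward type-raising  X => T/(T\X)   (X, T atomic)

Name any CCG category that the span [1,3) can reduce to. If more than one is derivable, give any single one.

S\S

[0,8] S   <
  [0,3] S\PP   <B
    [0,1] "some" : S\PP
    [1,3] S\S   <
      [1,2] "dog" : S/N
      [2,3] "map" : (S\S)\(S/N)
  [3,8] S\(S\PP)   >
    [3,4] "read" : (S\(S\PP))/S
    [4,8] S   >
      [4,5] "liked" : S/(NP/PP)
      [5,8] NP/PP   >B
        [5,7] NP/(N\PP)   >
          [5,6] "ate" : (NP/(N\PP))/NP
          [6,7] "with" : NP
        [7,8] "cat" : (N\PP)/PP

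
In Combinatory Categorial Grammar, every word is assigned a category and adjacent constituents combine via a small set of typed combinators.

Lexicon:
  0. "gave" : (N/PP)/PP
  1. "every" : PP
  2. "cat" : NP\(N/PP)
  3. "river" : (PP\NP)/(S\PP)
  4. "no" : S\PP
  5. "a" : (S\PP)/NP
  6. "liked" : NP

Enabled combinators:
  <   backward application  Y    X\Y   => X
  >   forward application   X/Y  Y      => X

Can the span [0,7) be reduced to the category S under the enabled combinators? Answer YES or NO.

YES

[0,7] S   <
  [0,5] PP   <
    [0,3] NP   <
      [0,2] N/PP   >
        [0,1] "gave" : (N/PP)/PP
        [1,2] "every" : PP
      [2,3] "cat" : NP\(N/PP)
    [3,5] PP\NP   >
      [3,4] "river" : (PP\NP)/(S\PP)
      [4,5] "no" : S\PP
  [5,7] S\PP   >
    [5,6] "a" : (S\PP)/NP
    [6,7] "liked" : NP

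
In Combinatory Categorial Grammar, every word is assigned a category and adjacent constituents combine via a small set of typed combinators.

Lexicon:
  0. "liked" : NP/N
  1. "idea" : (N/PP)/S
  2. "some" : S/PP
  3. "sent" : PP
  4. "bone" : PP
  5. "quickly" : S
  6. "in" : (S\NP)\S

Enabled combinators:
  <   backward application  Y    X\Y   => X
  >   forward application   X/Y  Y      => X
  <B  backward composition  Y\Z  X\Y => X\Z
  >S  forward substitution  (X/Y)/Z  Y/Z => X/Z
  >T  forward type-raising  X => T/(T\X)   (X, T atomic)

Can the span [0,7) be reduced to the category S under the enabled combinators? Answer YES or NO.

[0,7] S   <
  [0,5] NP   >
    [0,1] "liked" : NP/N
    [1,5] N   >
      [1,4] N/PP   >
        [1,2] "idea" : (N/PP)/S
        [2,4] S   >
          [2,3] "some" : S/PP
          [3,4] "sent" : PP
      [4,5] "bone" : PP
  [5,7] S\NP   <
    [5,6] "quickly" : S
    [6,7] "in" : (S\NP)\S

YES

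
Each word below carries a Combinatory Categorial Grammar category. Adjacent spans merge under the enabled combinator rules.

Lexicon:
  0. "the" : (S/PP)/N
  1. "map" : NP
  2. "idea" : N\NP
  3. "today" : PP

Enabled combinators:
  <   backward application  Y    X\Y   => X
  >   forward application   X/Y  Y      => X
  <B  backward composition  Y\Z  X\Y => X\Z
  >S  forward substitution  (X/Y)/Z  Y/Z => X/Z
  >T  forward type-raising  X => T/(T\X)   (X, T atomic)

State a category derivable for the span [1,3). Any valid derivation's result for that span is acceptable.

[0,4] S   >
  [0,3] S/PP   >
    [0,1] "the" : (S/PP)/N
    [1,3] N   >
      [1,2] N/(N\NP)   >T
        [1,2] "map" : NP
      [2,3] "idea" : N\NP
  [3,4] "today" : PP

N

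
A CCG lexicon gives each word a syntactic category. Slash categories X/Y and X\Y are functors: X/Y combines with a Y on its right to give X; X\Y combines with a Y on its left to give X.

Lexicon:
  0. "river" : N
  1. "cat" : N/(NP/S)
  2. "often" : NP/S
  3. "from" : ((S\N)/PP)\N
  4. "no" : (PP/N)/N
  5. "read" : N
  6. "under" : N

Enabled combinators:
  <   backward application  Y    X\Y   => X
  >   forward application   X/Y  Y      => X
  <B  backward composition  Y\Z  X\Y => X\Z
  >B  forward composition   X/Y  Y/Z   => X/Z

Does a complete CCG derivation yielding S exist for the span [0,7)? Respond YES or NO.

YES

[0,7] S   <
  [0,1] "river" : N
  [1,7] S\N   >
    [1,4] (S\N)/PP   <
      [1,3] N   >
        [1,2] "cat" : N/(NP/S)
        [2,3] "often" : NP/S
      [3,4] "from" : ((S\N)/PP)\N
    [4,7] PP   >
      [4,6] PP/N   >
        [4,5] "no" : (PP/N)/N
        [5,6] "read" : N
      [6,7] "under" : N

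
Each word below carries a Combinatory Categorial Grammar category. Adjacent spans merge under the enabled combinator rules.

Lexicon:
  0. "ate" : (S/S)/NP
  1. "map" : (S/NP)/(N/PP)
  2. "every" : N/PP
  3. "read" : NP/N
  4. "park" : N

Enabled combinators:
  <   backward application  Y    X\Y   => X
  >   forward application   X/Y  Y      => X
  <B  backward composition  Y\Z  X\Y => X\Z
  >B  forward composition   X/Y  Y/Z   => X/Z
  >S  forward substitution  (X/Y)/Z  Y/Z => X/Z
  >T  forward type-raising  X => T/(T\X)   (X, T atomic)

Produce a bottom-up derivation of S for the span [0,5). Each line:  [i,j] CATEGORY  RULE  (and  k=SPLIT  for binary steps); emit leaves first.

[0,1] (S/S)/NP  lex  "ate"
[1,2] (S/NP)/(N/PP)  lex  "map"
[2,3] N/PP  lex  "every"
[1,3] S/NP  >  k=2
[0,3] S/NP  >S  k=1
[3,4] NP/N  lex  "read"
[4,5] N  lex  "park"
[3,5] NP  >  k=4
[0,5] S  >  k=3

[0,5] S   >
  [0,3] S/NP   >S
    [0,1] "ate" : (S/S)/NP
    [1,3] S/NP   >
      [1,2] "map" : (S/NP)/(N/PP)
      [2,3] "every" : N/PP
  [3,5] NP   >
    [3,4] "read" : NP/N
    [4,5] "park" : N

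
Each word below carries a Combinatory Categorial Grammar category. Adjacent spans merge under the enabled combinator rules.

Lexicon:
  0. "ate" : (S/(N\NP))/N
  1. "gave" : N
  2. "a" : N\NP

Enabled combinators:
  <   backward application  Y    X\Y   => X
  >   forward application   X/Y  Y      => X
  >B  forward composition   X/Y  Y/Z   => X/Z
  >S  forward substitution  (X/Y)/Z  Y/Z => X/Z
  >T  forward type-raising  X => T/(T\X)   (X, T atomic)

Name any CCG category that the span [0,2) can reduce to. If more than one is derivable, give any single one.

S/(N\NP)

[0,3] S   >
  [0,2] S/(N\NP)   >
    [0,1] "ate" : (S/(N\NP))/N
    [1,2] "gave" : N
  [2,3] "a" : N\NP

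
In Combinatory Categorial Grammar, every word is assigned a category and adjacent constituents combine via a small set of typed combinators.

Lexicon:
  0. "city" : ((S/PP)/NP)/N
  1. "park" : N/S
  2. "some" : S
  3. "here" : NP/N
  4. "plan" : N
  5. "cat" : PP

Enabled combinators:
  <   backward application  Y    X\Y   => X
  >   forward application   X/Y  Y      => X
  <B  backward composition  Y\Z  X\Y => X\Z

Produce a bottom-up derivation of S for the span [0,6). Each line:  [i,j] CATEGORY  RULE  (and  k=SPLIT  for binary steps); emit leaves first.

[0,1] ((S/PP)/NP)/N  lex  "city"
[1,2] N/S  lex  "park"
[2,3] S  lex  "some"
[1,3] N  >  k=2
[0,3] (S/PP)/NP  >  k=1
[3,4] NP/N  lex  "here"
[4,5] N  lex  "plan"
[3,5] NP  >  k=4
[0,5] S/PP  >  k=3
[5,6] PP  lex  "cat"
[0,6] S  >  k=5

[0,6] S   >
  [0,5] S/PP   >
    [0,3] (S/PP)/NP   >
      [0,1] "city" : ((S/PP)/NP)/N
      [1,3] N   >
        [1,2] "park" : N/S
        [2,3] "some" : S
    [3,5] NP   >
      [3,4] "here" : NP/N
      [4,5] "plan" : N
  [5,6] "cat" : PP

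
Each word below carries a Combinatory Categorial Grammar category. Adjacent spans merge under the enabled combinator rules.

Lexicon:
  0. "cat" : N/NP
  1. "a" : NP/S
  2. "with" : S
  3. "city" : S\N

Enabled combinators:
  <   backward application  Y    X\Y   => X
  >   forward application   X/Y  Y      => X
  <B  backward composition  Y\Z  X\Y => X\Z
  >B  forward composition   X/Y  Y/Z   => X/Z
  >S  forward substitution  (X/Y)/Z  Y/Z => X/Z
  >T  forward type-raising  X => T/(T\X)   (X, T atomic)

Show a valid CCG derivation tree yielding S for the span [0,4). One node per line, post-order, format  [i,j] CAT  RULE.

[0,4] S   <
  [0,3] N   >
    [0,1] "cat" : N/NP
    [1,3] NP   >
      [1,2] "a" : NP/S
      [2,3] "with" : S
  [3,4] "city" : S\N

[0,1] N/NP  lex  "cat"
[1,2] NP/S  lex  "a"
[2,3] S  lex  "with"
[1,3] NP  >  k=2
[0,3] N  >  k=1
[3,4] S\N  lex  "city"
[0,4] S  <  k=3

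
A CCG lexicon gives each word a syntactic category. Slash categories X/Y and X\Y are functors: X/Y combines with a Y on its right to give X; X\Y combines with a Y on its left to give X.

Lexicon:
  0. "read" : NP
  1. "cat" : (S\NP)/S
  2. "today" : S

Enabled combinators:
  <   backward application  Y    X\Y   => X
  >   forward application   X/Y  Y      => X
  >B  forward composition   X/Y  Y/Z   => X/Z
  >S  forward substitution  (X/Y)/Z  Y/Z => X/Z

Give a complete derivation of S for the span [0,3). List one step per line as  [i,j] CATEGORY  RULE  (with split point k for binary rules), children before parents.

[0,1] NP  lex  "read"
[1,2] (S\NP)/S  lex  "cat"
[2,3] S  lex  "today"
[1,3] S\NP  >  k=2
[0,3] S  <  k=1

[0,3] S   <
  [0,1] "read" : NP
  [1,3] S\NP   >
    [1,2] "cat" : (S\NP)/S
    [2,3] "today" : S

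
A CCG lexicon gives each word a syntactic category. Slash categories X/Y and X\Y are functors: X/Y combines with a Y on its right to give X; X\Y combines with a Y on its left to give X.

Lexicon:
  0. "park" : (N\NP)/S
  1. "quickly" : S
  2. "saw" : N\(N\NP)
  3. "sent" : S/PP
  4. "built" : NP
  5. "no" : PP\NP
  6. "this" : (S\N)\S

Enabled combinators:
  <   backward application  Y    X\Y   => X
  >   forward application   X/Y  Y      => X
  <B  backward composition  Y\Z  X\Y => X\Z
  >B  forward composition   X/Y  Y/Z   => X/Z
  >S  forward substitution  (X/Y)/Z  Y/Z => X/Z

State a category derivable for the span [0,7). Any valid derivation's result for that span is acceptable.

S

[0,7] S   <
  [0,3] N   <
    [0,2] N\NP   >
      [0,1] "park" : (N\NP)/S
      [1,2] "quickly" : S
    [2,3] "saw" : N\(N\NP)
  [3,7] S\N   <
    [3,6] S   >
      [3,4] "sent" : S/PP
      [4,6] PP   <
        [4,5] "built" : NP
        [5,6] "no" : PP\NP
    [6,7] "this" : (S\N)\S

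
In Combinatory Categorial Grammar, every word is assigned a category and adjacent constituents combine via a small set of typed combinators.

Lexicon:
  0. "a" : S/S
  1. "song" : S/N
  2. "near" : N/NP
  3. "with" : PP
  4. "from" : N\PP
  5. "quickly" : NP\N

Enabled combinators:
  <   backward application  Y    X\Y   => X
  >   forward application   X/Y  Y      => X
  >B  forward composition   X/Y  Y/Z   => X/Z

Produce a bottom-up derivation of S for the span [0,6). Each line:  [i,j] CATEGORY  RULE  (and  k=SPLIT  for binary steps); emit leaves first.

[0,1] S/S  lex  "a"
[1,2] S/N  lex  "song"
[0,2] S/N  >B  k=1
[2,3] N/NP  lex  "near"
[0,3] S/NP  >B  k=2
[3,4] PP  lex  "with"
[4,5] N\PP  lex  "from"
[3,5] N  <  k=4
[5,6] NP\N  lex  "quickly"
[3,6] NP  <  k=5
[0,6] S  >  k=3

[0,6] S   >
  [0,3] S/NP   >B
    [0,2] S/N   >B
      [0,1] "a" : S/S
      [1,2] "song" : S/N
    [2,3] "near" : N/NP
  [3,6] NP   <
    [3,5] N   <
      [3,4] "with" : PP
      [4,5] "from" : N\PP
    [5,6] "quickly" : NP\N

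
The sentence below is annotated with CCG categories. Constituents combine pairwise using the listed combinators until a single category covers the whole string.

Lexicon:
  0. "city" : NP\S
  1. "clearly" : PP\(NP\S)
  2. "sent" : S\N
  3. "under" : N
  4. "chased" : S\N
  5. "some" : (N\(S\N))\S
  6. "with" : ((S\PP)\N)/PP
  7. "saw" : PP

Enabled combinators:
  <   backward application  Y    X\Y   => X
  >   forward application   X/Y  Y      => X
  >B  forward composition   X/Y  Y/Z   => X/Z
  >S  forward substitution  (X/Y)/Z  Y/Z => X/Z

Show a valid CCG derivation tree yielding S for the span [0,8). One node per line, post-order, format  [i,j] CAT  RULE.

[0,1] NP\S  lex  "city"
[1,2] PP\(NP\S)  lex  "clearly"
[0,2] PP  <  k=1
[2,3] S\N  lex  "sent"
[3,4] N  lex  "under"
[4,5] S\N  lex  "chased"
[3,5] S  <  k=4
[5,6] (N\(S\N))\S  lex  "some"
[3,6] N\(S\N)  <  k=5
[2,6] N  <  k=3
[6,7] ((S\PP)\N)/PP  lex  "with"
[7,8] PP  lex  "saw"
[6,8] (S\PP)\N  >  k=7
[2,8] S\PP  <  k=6
[0,8] S  <  k=2

[0,8] S   <
  [0,2] PP   <
    [0,1] "city" : NP\S
    [1,2] "clearly" : PP\(NP\S)
  [2,8] S\PP   <
    [2,6] N   <
      [2,3] "sent" : S\N
      [3,6] N\(S\N)   <
        [3,5] S   <
          [3,4] "under" : N
          [4,5] "chased" : S\N
        [5,6] "some" : (N\(S\N))\S
    [6,8] (S\PP)\N   >
      [6,7] "with" : ((S\PP)\N)/PP
      [7,8] "saw" : PP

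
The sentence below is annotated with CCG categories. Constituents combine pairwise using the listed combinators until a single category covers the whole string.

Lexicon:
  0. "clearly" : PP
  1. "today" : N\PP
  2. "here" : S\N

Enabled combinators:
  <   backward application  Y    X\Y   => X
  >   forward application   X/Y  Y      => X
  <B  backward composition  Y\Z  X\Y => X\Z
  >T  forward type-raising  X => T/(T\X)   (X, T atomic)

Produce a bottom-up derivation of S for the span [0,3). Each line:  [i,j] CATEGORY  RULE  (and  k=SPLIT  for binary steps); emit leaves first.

[0,3] S   <
  [0,2] N   <
    [0,1] "clearly" : PP
    [1,2] "today" : N\PP
  [2,3] "here" : S\N

[0,1] PP  lex  "clearly"
[1,2] N\PP  lex  "today"
[0,2] N  <  k=1
[2,3] S\N  lex  "here"
[0,3] S  <  k=2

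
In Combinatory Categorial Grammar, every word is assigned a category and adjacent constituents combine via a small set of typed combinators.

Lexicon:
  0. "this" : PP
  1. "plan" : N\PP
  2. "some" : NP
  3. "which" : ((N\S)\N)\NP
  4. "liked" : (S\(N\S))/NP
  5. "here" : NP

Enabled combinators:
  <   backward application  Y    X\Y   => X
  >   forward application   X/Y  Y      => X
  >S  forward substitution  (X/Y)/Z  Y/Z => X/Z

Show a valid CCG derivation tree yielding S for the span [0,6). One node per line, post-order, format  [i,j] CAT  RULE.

[0,1] PP  lex  "this"
[1,2] N\PP  lex  "plan"
[0,2] N  <  k=1
[2,3] NP  lex  "some"
[3,4] ((N\S)\N)\NP  lex  "which"
[2,4] (N\S)\N  <  k=3
[0,4] N\S  <  k=2
[4,5] (S\(N\S))/NP  lex  "liked"
[5,6] NP  lex  "here"
[4,6] S\(N\S)  >  k=5
[0,6] S  <  k=4

[0,6] S   <
  [0,4] N\S   <
    [0,2] N   <
      [0,1] "this" : PP
      [1,2] "plan" : N\PP
    [2,4] (N\S)\N   <
      [2,3] "some" : NP
      [3,4] "which" : ((N\S)\N)\NP
  [4,6] S\(N\S)   >
    [4,5] "liked" : (S\(N\S))/NP
    [5,6] "here" : NP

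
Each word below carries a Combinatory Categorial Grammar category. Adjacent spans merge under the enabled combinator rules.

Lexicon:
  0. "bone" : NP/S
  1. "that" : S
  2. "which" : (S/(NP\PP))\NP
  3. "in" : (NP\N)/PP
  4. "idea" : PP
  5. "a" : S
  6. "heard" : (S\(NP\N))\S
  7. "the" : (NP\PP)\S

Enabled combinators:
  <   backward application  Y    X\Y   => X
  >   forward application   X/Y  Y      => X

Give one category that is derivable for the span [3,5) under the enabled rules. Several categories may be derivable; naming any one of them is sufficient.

[0,8] S   >
  [0,3] S/(NP\PP)   <
    [0,2] NP   >
      [0,1] "bone" : NP/S
      [1,2] "that" : S
    [2,3] "which" : (S/(NP\PP))\NP
  [3,8] NP\PP   <
    [3,7] S   <
      [3,5] NP\N   >
        [3,4] "in" : (NP\N)/PP
        [4,5] "idea" : PP
      [5,7] S\(NP\N)   <
        [5,6] "a" : S
        [6,7] "heard" : (S\(NP\N))\S
    [7,8] "the" : (NP\PP)\S

NP\N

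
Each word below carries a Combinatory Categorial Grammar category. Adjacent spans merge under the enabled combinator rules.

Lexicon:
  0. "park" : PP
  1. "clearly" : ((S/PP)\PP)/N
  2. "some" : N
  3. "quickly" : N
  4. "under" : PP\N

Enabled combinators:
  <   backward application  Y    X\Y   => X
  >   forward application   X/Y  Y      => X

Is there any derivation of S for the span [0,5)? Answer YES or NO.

YES

[0,5] S   >
  [0,3] S/PP   <
    [0,1] "park" : PP
    [1,3] (S/PP)\PP   >
      [1,2] "clearly" : ((S/PP)\PP)/N
      [2,3] "some" : N
  [3,5] PP   <
    [3,4] "quickly" : N
    [4,5] "under" : PP\N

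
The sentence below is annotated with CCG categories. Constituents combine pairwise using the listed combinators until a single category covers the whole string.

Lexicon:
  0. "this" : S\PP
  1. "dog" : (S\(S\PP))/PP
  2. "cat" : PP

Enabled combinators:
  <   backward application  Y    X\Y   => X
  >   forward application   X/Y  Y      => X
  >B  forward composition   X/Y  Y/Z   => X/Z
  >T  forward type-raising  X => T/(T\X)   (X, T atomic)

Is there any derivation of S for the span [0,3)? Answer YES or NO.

YES

[0,3] S   <
  [0,1] "this" : S\PP
  [1,3] S\(S\PP)   >
    [1,2] "dog" : (S\(S\PP))/PP
    [2,3] "cat" : PP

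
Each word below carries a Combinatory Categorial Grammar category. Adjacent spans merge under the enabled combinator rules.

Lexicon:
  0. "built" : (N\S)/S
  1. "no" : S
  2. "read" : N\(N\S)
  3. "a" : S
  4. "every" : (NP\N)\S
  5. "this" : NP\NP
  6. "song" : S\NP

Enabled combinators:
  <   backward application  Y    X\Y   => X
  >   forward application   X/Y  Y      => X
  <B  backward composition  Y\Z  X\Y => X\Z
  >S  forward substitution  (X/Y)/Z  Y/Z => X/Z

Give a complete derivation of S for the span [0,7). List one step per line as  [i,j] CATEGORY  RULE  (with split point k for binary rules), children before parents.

[0,7] S   <
  [0,3] N   <
    [0,2] N\S   >
      [0,1] "built" : (N\S)/S
      [1,2] "no" : S
    [2,3] "read" : N\(N\S)
  [3,7] S\N   <B
    [3,5] NP\N   <
      [3,4] "a" : S
      [4,5] "every" : (NP\N)\S
    [5,7] S\NP   <B
      [5,6] "this" : NP\NP
      [6,7] "song" : S\NP

[0,1] (N\S)/S  lex  "built"
[1,2] S  lex  "no"
[0,2] N\S  >  k=1
[2,3] N\(N\S)  lex  "read"
[0,3] N  <  k=2
[3,4] S  lex  "a"
[4,5] (NP\N)\S  lex  "every"
[3,5] NP\N  <  k=4
[5,6] NP\NP  lex  "this"
[6,7] S\NP  lex  "song"
[5,7] S\NP  <B  k=6
[3,7] S\N  <B  k=5
[0,7] S  <  k=3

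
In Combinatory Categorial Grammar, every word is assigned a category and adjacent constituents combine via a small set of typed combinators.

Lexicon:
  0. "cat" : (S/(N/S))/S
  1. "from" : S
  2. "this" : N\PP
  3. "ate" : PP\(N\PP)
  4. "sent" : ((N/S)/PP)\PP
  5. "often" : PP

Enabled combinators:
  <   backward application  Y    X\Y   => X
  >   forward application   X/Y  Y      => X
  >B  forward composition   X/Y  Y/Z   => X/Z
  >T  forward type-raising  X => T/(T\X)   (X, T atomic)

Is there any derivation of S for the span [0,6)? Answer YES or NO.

YES

[0,6] S   >
  [0,2] S/(N/S)   >
    [0,1] "cat" : (S/(N/S))/S
    [1,2] "from" : S
  [2,6] N/S   >
    [2,5] (N/S)/PP   <
      [2,4] PP   <
        [2,3] "this" : N\PP
        [3,4] "ate" : PP\(N\PP)
      [4,5] "sent" : ((N/S)/PP)\PP
    [5,6] "often" : PP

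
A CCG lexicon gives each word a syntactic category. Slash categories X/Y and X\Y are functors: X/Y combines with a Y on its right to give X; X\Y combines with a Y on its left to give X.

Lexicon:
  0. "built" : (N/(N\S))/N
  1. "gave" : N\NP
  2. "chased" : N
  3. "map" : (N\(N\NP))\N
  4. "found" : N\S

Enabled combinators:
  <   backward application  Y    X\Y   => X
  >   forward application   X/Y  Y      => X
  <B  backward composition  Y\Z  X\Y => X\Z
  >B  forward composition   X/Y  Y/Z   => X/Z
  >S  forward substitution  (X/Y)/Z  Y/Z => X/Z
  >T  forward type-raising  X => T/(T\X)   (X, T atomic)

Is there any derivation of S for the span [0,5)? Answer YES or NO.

(N/(N\S))/N N\NP N (N\(N\NP))\N N\S
CKY chart[0,5] = {N, N/(N\N), NP/(NP\N), PP/(PP\N), S/(S\N)}; S ∉ chart

NO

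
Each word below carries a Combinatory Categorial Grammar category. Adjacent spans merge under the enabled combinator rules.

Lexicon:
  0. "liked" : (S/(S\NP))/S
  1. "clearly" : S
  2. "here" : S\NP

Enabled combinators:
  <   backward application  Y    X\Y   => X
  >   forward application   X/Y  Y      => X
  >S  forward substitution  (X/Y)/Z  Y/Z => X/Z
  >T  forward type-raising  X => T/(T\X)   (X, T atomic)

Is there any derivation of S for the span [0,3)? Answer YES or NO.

[0,3] S   >
  [0,2] S/(S\NP)   >
    [0,1] "liked" : (S/(S\NP))/S
    [1,2] "clearly" : S
  [2,3] "here" : S\NP

YES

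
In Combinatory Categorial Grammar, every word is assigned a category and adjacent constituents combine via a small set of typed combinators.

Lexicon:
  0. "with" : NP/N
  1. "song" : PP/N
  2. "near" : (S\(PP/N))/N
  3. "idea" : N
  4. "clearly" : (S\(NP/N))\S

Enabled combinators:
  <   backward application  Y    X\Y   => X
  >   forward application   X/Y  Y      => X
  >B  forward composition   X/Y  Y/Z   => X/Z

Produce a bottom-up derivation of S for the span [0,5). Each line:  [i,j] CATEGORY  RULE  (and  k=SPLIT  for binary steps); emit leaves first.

[0,1] NP/N  lex  "with"
[1,2] PP/N  lex  "song"
[2,3] (S\(PP/N))/N  lex  "near"
[3,4] N  lex  "idea"
[2,4] S\(PP/N)  >  k=3
[1,4] S  <  k=2
[4,5] (S\(NP/N))\S  lex  "clearly"
[1,5] S\(NP/N)  <  k=4
[0,5] S  <  k=1

[0,5] S   <
  [0,1] "with" : NP/N
  [1,5] S\(NP/N)   <
    [1,4] S   <
      [1,2] "song" : PP/N
      [2,4] S\(PP/N)   >
        [2,3] "near" : (S\(PP/N))/N
        [3,4] "idea" : N
    [4,5] "clearly" : (S\(NP/N))\S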